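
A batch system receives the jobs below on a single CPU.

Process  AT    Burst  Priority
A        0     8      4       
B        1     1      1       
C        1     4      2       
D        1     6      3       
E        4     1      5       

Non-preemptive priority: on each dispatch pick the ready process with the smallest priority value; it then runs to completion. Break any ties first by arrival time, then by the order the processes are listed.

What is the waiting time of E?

15

Timeline: | A 0-8 | B 8-9 | C 9-13 | D 13-19 | E 19-20 |
Completion: A=8  B=9  C=13  D=19  E=20
Waiting(E) = turnaround − burst = 16 − 1 = 15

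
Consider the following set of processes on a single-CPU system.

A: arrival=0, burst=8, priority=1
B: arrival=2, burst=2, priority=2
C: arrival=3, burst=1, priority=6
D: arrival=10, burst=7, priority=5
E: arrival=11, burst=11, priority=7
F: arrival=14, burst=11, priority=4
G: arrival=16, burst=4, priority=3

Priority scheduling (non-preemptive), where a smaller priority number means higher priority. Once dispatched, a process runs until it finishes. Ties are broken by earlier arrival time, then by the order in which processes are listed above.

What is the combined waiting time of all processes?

Gantt: | A 0-8 | B 8-10 | D 10-17 | G 17-21 | F 21-32 | C 32-33 | E 33-44 |
Completion: A=8  B=10  C=33  D=17  E=44  F=32  G=21
Waiting = turnaround − burst: A=0, B=6, C=29, D=0, E=22, F=7, G=1
Total waiting = 0 + 6 + 29 + 0 + 22 + 7 + 1 = 65

65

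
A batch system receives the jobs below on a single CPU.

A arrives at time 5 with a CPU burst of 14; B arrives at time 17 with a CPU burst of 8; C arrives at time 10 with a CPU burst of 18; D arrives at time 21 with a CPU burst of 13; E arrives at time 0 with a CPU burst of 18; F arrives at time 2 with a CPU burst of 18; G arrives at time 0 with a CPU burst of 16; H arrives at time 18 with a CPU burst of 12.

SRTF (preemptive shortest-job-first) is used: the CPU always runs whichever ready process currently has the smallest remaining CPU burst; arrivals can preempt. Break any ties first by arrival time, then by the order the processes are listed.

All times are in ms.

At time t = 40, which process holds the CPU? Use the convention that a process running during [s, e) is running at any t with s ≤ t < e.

A

Timeline: | G 0-16 | A 16-17 | B 17-25 | H 25-37 | A 37-50 | D 50-63 | E 63-81 | F 81-99 | C 99-117 |
Completion: A=50  B=25  C=117  D=63  E=81  F=99  G=16  H=37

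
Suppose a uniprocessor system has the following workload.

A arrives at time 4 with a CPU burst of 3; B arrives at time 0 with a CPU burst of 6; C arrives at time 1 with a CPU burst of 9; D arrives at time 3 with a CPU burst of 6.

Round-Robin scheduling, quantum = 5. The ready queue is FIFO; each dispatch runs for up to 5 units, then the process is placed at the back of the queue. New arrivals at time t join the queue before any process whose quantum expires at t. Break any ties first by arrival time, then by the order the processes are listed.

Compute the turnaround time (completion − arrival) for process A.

14

Timeline: | B 0-5 | C 5-10 | D 10-15 | A 15-18 | B 18-19 | C 19-23 | D 23-24 |
Completion: A=18  B=19  C=23  D=24
Turnaround(A) = completion − arrival = 18 − 4 = 14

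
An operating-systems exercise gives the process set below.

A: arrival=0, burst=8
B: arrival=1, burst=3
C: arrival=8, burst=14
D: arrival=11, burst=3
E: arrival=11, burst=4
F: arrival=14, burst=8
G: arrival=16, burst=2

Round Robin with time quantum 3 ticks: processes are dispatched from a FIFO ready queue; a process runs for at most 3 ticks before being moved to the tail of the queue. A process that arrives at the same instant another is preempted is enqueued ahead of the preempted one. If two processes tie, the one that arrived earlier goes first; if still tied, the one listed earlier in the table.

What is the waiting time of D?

Timeline: | A 0-3 | B 3-6 | A 6-9 | C 9-12 | A 12-14 | D 14-17 | E 17-20 | C 20-23 | F 23-26 | G 26-28 | E 28-29 | C 29-32 | F 32-35 | C 35-38 | F 38-40 | C 40-42 |
Completion: A=14  B=6  C=42  D=17  E=29  F=40  G=28
Turnaround (C−A): A=14  B=5  C=34  D=6  E=18  F=26  G=12
Waiting(D) = turnaround − burst = 6 − 3 = 3

3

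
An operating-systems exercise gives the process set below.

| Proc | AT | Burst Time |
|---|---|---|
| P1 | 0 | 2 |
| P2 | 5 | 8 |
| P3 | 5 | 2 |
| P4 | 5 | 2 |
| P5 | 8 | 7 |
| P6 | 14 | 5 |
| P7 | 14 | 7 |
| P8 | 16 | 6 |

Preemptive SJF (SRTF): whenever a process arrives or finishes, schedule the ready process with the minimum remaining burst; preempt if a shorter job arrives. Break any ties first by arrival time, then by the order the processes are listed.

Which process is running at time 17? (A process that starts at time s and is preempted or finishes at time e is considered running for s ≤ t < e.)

P6

Gantt: | P1 0-2 | idle 2-5 | P3 5-7 | P4 7-9 | P5 9-16 | P6 16-21 | P8 21-27 | P7 27-34 | P2 34-42 |
Completion: P1=2  P2=42  P3=7  P4=9  P5=16  P6=21  P7=34  P8=27
Turnaround (C−A): P1=2  P2=37  P3=2  P4=4  P5=8  P6=7  P7=20  P8=11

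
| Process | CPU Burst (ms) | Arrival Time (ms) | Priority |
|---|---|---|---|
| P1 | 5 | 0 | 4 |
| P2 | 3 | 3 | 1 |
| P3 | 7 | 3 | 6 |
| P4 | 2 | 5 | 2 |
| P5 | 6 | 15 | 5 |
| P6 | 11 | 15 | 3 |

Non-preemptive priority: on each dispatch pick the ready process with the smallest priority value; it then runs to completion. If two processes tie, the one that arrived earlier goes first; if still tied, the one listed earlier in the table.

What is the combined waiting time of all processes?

Gantt: | P1 0-5 | P2 5-8 | P4 8-10 | P3 10-17 | P6 17-28 | P5 28-34 |
Completion: P1=5  P2=8  P3=17  P4=10  P5=34  P6=28
Waiting = turnaround − burst: P1=0, P2=2, P3=7, P4=3, P5=13, P6=2
Total waiting = 0 + 2 + 7 + 3 + 13 + 2 = 27

27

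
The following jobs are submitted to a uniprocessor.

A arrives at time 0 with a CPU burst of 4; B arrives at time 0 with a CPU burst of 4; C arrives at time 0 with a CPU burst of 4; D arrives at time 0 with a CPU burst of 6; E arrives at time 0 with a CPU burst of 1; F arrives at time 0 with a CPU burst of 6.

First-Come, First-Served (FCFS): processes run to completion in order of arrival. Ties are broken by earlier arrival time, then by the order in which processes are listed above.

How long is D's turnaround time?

18

Schedule: | A 0-4 | B 4-8 | C 8-12 | D 12-18 | E 18-19 | F 19-25 |
Completion: A=4  B=8  C=12  D=18  E=19  F=25
Turnaround (C−A): A=4  B=8  C=12  D=18  E=19  F=25
Turnaround(D) = completion − arrival = 18 − 0 = 18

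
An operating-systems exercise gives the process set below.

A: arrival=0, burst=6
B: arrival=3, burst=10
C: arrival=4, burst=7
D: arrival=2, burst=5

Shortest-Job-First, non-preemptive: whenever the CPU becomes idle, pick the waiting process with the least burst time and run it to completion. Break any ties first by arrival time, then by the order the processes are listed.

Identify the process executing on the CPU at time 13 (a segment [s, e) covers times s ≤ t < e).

Schedule: | A 0-6 | D 6-11 | C 11-18 | B 18-28 |
Completion: A=6  B=28  C=18  D=11
Turnaround (C−A): A=6  B=25  C=14  D=9

C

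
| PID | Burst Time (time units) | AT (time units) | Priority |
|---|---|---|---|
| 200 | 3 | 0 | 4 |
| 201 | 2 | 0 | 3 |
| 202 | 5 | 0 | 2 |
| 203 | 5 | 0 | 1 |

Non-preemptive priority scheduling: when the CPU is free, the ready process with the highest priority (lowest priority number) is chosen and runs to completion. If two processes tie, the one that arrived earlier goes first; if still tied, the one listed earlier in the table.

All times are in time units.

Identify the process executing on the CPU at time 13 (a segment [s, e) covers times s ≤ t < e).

200

Schedule: | 203 0-5 | 202 5-10 | 201 10-12 | 200 12-15 |
Completion: 200=15  201=12  202=10  203=5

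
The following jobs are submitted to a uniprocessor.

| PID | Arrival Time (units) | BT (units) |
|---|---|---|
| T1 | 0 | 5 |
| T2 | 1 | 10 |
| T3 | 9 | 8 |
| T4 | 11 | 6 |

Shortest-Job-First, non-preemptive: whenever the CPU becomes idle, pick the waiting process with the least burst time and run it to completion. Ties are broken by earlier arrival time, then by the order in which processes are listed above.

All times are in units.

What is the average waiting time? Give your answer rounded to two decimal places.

Schedule: | T1 0-5 | T2 5-15 | T4 15-21 | T3 21-29 |
Completion: T1=5  T2=15  T3=29  T4=21
Turnaround (C−A): T1=5  T2=14  T3=20  T4=10
Waiting times: T1=0, T2=4, T3=12, T4=4
Average waiting = (0+4+12+4) / 4 = 20/4 = 5.00

5.00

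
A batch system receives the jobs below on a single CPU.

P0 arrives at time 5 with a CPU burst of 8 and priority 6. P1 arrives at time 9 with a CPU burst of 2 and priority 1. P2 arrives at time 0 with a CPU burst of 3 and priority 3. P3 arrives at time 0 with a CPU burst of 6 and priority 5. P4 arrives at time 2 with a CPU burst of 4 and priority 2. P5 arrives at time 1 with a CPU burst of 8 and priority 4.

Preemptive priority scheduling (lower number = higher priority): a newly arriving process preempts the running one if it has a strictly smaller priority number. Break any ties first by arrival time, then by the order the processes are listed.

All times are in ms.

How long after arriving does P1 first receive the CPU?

Timeline: | P2 0-2 | P4 2-6 | P2 6-7 | P5 7-9 | P1 9-11 | P5 11-17 | P3 17-23 | P0 23-31 |
Completion: P0=31  P1=11  P2=7  P3=23  P4=6  P5=17
Response(P1) = first start − arrival = 9 − 9 = 0

0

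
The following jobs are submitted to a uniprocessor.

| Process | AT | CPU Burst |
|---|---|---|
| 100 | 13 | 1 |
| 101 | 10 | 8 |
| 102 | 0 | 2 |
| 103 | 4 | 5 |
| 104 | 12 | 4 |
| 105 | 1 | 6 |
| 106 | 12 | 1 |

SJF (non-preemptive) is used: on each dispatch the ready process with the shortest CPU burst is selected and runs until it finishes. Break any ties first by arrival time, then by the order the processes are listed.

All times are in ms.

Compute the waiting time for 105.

1

Schedule: | 102 0-2 | 105 2-8 | 103 8-13 | 106 13-14 | 100 14-15 | 104 15-19 | 101 19-27 |
Completion: 100=15  101=27  102=2  103=13  104=19  105=8  106=14
Waiting(105) = turnaround − burst = 7 − 6 = 1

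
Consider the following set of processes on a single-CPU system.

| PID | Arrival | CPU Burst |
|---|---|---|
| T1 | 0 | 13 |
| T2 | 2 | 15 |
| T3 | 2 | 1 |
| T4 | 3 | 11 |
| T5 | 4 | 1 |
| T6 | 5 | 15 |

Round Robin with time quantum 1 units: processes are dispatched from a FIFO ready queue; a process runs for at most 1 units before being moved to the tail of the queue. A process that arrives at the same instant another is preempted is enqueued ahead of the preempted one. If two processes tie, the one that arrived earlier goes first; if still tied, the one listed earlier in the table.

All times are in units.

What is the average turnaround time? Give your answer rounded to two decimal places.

33.17

Gantt: | T1 0-2 | T2 2-3 | T3 3-4 | T1 4-5 | T4 5-6 | T2 6-7 | T5 7-8 | T6 8-9 | T1 9-10 | T4 10-11 | T2 11-12 | T6 12-13 | T1 13-14 | T4 14-15 | T2 15-16 | T6 16-17 | T1 17-18 | T4 18-19 | T2 19-20 | T6 20-21 | T1 21-22 | T4 22-23 | T2 23-24 | T6 24-25 | T1 25-26 | T4 26-27 | T2 27-28 | T6 28-29 | T1 29-30 | T4 30-31 | T2 31-32 | T6 32-33 | T1 33-34 | T4 34-35 | T2 35-36 | T6 36-37 | T1 37-38 | T4 38-39 | T2 39-40 | T6 40-41 | T1 41-42 | T4 42-43 | T2 43-44 | T6 44-45 | T1 45-46 | T4 46-47 | T2 47-48 | T6 48-49 | T2 49-50 | T6 50-51 | T2 51-52 | T6 52-53 | T2 53-54 | T6 54-56 |
Completion: T1=46  T2=54  T3=4  T4=47  T5=8  T6=56
Turnaround times: T1=46, T2=52, T3=2, T4=44, T5=4, T6=51
Average turnaround = (46+52+2+44+4+51) / 6 = 199/6 = 33.17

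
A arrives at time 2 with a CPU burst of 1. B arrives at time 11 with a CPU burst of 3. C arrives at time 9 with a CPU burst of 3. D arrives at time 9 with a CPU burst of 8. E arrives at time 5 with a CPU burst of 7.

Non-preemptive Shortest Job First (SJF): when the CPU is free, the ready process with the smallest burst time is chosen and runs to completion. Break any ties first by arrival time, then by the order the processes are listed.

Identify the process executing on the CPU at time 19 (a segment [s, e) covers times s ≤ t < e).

Gantt: | idle 0-2 | A 2-3 | idle 3-5 | E 5-12 | C 12-15 | B 15-18 | D 18-26 |
Completion: A=3  B=18  C=15  D=26  E=12
Turnaround (C−A): A=1  B=7  C=6  D=17  E=7

D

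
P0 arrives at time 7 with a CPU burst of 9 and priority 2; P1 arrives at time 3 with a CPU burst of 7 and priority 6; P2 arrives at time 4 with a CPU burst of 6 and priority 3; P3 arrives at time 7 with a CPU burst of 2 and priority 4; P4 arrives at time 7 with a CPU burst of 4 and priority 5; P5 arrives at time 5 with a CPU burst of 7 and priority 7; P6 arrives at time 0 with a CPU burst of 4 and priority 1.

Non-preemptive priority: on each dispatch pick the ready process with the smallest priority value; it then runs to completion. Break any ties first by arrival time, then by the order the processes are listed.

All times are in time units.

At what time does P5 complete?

39

Schedule: | P6 0-4 | P2 4-10 | P0 10-19 | P3 19-21 | P4 21-25 | P1 25-32 | P5 32-39 |
Completion: P0=19  P1=32  P2=10  P3=21  P4=25  P5=39  P6=4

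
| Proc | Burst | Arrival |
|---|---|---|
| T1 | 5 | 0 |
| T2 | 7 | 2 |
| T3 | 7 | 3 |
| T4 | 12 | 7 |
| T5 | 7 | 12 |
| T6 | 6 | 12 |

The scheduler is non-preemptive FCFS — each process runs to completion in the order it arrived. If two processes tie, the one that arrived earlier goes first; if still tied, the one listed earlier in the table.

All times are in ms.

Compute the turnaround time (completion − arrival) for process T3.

16

Gantt: | T1 0-5 | T2 5-12 | T3 12-19 | T4 19-31 | T5 31-38 | T6 38-44 |
Completion: T1=5  T2=12  T3=19  T4=31  T5=38  T6=44
Turnaround(T3) = completion − arrival = 19 − 3 = 16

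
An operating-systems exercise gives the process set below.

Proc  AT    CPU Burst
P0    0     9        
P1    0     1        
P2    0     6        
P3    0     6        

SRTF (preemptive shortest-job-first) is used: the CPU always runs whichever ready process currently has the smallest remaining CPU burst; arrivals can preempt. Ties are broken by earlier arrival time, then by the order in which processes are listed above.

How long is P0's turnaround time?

Schedule: | P1 0-1 | P2 1-7 | P3 7-13 | P0 13-22 |
Completion: P0=22  P1=1  P2=7  P3=13
Turnaround (C−A): P0=22  P1=1  P2=7  P3=13
Turnaround(P0) = completion − arrival = 22 − 0 = 22

22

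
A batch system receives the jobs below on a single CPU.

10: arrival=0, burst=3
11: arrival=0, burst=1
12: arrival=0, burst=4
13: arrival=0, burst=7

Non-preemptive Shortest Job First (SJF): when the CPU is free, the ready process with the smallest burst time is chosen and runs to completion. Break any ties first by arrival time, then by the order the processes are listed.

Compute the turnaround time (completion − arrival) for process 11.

1

Timeline: | 11 0-1 | 10 1-4 | 12 4-8 | 13 8-15 |
Completion: 10=4  11=1  12=8  13=15
Turnaround(11) = completion − arrival = 1 − 0 = 1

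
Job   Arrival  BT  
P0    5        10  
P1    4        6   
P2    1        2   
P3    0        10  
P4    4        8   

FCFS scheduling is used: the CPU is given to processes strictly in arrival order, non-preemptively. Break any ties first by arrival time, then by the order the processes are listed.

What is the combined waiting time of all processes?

52

Timeline: | P3 0-10 | P2 10-12 | P1 12-18 | P4 18-26 | P0 26-36 |
Completion: P0=36  P1=18  P2=12  P3=10  P4=26
Turnaround (C−A): P0=31  P1=14  P2=11  P3=10  P4=22
Waiting = turnaround − burst: P0=21, P1=8, P2=9, P3=0, P4=14
Total waiting = 21 + 8 + 9 + 0 + 14 = 52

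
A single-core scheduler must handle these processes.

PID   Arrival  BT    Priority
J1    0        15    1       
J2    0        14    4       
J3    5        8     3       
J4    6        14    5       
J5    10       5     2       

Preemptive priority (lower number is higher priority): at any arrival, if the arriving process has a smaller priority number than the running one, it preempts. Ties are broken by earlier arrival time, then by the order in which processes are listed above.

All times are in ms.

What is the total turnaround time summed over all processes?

Schedule: | J1 0-15 | J5 15-20 | J3 20-28 | J2 28-42 | J4 42-56 |
Completion: J1=15  J2=42  J3=28  J4=56  J5=20
Turnaround (C−A): J1=15  J2=42  J3=23  J4=50  J5=10
Turnaround = completion − arrival: J1=15, J2=42, J3=23, J4=50, J5=10
Total turnaround = 15 + 42 + 23 + 50 + 10 = 140

140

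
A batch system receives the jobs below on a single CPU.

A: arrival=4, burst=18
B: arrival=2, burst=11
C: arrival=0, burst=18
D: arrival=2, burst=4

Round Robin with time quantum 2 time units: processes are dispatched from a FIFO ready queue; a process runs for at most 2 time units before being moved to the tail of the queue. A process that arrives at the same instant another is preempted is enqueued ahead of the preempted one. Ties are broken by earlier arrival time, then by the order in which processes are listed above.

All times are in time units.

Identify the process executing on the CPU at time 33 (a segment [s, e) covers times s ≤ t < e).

C

Timeline: | C 0-2 | B 2-4 | D 4-6 | C 6-8 | A 8-10 | B 10-12 | D 12-14 | C 14-16 | A 16-18 | B 18-20 | C 20-22 | A 22-24 | B 24-26 | C 26-28 | A 28-30 | B 30-32 | C 32-34 | A 34-36 | B 36-37 | C 37-39 | A 39-41 | C 41-43 | A 43-45 | C 45-47 | A 47-51 |
Completion: A=51  B=37  C=47  D=14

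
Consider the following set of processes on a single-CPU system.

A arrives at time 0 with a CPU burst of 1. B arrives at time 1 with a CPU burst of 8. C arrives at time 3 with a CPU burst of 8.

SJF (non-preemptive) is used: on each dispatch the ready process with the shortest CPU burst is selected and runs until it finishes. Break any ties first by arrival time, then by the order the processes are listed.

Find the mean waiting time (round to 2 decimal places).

2.00

Gantt: | A 0-1 | B 1-9 | C 9-17 |
Completion: A=1  B=9  C=17
Turnaround (C−A): A=1  B=8  C=14
Waiting times: A=0, B=0, C=6
Average waiting = (0+0+6) / 3 = 6/3 = 2.00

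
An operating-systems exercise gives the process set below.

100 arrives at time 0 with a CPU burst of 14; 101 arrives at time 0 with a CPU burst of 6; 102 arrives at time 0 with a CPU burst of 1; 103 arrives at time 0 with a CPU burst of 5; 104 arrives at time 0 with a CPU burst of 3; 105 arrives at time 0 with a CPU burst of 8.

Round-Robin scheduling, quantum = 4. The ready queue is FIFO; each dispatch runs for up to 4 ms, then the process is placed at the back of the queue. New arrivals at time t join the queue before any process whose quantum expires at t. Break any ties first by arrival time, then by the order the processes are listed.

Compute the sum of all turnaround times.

Schedule: | 100 0-4 | 101 4-8 | 102 8-9 | 103 9-13 | 104 13-16 | 105 16-20 | 100 20-24 | 101 24-26 | 103 26-27 | 105 27-31 | 100 31-37 |
Completion: 100=37  101=26  102=9  103=27  104=16  105=31
Turnaround (C−A): 100=37  101=26  102=9  103=27  104=16  105=31
Turnaround = completion − arrival: 100=37, 101=26, 102=9, 103=27, 104=16, 105=31
Total turnaround = 37 + 26 + 9 + 27 + 16 + 31 = 146

146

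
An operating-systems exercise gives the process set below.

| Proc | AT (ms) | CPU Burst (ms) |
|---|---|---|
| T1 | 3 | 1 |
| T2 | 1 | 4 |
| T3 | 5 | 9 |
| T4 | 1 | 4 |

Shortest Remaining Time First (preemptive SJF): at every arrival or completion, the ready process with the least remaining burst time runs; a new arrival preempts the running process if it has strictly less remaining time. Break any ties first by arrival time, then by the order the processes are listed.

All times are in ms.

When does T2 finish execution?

Gantt: | idle 0-1 | T2 1-3 | T1 3-4 | T2 4-6 | T4 6-10 | T3 10-19 |
Completion: T1=4  T2=6  T3=19  T4=10

6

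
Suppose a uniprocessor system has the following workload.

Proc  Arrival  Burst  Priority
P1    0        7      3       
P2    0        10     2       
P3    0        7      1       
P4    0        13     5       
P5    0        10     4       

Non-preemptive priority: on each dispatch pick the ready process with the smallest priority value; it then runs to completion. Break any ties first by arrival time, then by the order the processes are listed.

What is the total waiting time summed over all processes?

82

Timeline: | P3 0-7 | P2 7-17 | P1 17-24 | P5 24-34 | P4 34-47 |
Completion: P1=24  P2=17  P3=7  P4=47  P5=34
Turnaround (C−A): P1=24  P2=17  P3=7  P4=47  P5=34
Waiting = turnaround − burst: P1=17, P2=7, P3=0, P4=34, P5=24
Total waiting = 17 + 7 + 0 + 34 + 24 = 82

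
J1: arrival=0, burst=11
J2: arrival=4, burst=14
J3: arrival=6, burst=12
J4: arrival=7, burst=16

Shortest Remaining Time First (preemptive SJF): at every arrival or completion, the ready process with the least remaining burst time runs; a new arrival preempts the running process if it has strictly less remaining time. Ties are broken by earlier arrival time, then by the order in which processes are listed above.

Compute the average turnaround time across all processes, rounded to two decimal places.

26.75

Gantt: | J1 0-11 | J3 11-23 | J2 23-37 | J4 37-53 |
Completion: J1=11  J2=37  J3=23  J4=53
Turnaround (C−A): J1=11  J2=33  J3=17  J4=46
Turnaround times: J1=11, J2=33, J3=17, J4=46
Average turnaround = (11+33+17+46) / 4 = 107/4 = 26.75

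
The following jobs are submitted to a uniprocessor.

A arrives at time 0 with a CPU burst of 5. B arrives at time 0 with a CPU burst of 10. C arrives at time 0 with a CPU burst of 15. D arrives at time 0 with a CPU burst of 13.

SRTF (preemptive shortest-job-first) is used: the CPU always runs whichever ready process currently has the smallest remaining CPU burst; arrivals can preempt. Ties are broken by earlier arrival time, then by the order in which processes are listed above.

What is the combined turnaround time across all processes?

Timeline: | A 0-5 | B 5-15 | D 15-28 | C 28-43 |
Completion: A=5  B=15  C=43  D=28
Turnaround = completion − arrival: A=5, B=15, C=43, D=28
Total turnaround = 5 + 15 + 43 + 28 = 91

91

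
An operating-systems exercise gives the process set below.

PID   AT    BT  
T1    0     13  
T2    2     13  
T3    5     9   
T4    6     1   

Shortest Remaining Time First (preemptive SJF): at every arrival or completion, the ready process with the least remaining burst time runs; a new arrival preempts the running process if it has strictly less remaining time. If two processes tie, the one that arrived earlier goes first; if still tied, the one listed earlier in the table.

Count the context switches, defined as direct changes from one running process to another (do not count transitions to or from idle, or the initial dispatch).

4

Gantt: | T1 0-6 | T4 6-7 | T1 7-14 | T3 14-23 | T2 23-36 |
Completion: T1=14  T2=36  T3=23  T4=7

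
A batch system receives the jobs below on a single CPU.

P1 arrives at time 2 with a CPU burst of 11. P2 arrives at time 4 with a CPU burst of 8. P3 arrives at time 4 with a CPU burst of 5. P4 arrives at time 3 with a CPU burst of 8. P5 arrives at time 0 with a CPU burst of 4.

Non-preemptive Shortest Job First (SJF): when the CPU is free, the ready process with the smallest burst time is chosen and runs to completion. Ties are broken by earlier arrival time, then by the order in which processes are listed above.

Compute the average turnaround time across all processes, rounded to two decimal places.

Timeline: | P5 0-4 | P3 4-9 | P4 9-17 | P2 17-25 | P1 25-36 |
Completion: P1=36  P2=25  P3=9  P4=17  P5=4
Turnaround times: P1=34, P2=21, P3=5, P4=14, P5=4
Average turnaround = (34+21+5+14+4) / 5 = 78/5 = 15.60

15.60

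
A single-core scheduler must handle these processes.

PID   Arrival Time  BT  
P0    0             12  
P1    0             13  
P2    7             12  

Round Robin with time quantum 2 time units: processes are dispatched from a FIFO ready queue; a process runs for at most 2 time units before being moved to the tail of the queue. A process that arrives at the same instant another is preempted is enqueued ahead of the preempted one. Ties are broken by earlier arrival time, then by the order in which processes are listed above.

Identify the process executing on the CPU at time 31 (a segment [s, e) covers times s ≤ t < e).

Schedule: | P0 0-2 | P1 2-4 | P0 4-6 | P1 6-8 | P0 8-10 | P2 10-12 | P1 12-14 | P0 14-16 | P2 16-18 | P1 18-20 | P0 20-22 | P2 22-24 | P1 24-26 | P0 26-28 | P2 28-30 | P1 30-32 | P2 32-34 | P1 34-35 | P2 35-37 |
Completion: P0=28  P1=35  P2=37
Turnaround (C−A): P0=28  P1=35  P2=30

P1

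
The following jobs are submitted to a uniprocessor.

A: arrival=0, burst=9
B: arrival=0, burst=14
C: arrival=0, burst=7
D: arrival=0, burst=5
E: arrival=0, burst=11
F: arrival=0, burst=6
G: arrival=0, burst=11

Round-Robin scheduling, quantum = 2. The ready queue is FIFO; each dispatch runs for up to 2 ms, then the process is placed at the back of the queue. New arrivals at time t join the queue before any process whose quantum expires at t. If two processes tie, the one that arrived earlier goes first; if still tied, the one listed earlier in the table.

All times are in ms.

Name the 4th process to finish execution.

Schedule: | A 0-2 | B 2-4 | C 4-6 | D 6-8 | E 8-10 | F 10-12 | G 12-14 | A 14-16 | B 16-18 | C 18-20 | D 20-22 | E 22-24 | F 24-26 | G 26-28 | A 28-30 | B 30-32 | C 32-34 | D 34-35 | E 35-37 | F 37-39 | G 39-41 | A 41-43 | B 43-45 | C 45-46 | E 46-48 | G 48-50 | A 50-51 | B 51-53 | E 53-55 | G 55-57 | B 57-59 | E 59-60 | G 60-61 | B 61-63 |
Completion: A=51  B=63  C=46  D=35  E=60  F=39  G=61
Finish order: D → F → C → A → E → G → B

A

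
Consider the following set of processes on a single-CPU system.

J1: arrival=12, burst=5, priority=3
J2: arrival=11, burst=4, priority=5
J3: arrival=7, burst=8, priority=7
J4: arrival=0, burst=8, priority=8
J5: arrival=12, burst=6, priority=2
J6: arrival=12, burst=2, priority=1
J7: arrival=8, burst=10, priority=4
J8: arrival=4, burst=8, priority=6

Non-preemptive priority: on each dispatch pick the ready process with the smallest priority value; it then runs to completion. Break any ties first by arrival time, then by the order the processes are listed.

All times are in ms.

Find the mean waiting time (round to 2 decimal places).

14.38

Schedule: | J4 0-8 | J7 8-18 | J6 18-20 | J5 20-26 | J1 26-31 | J2 31-35 | J8 35-43 | J3 43-51 |
Completion: J1=31  J2=35  J3=51  J4=8  J5=26  J6=20  J7=18  J8=43
Waiting times: J1=14, J2=20, J3=36, J4=0, J5=8, J6=6, J7=0, J8=31
Average waiting = (14+20+36+0+8+6+0+31) / 8 = 115/8 = 14.38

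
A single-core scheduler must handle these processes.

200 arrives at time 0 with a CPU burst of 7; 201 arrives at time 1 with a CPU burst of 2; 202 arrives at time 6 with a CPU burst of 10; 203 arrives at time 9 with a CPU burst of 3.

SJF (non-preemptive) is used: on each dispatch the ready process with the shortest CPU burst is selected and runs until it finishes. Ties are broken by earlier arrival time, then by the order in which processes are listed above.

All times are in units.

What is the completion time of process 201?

9

Gantt: | 200 0-7 | 201 7-9 | 203 9-12 | 202 12-22 |
Completion: 200=7  201=9  202=22  203=12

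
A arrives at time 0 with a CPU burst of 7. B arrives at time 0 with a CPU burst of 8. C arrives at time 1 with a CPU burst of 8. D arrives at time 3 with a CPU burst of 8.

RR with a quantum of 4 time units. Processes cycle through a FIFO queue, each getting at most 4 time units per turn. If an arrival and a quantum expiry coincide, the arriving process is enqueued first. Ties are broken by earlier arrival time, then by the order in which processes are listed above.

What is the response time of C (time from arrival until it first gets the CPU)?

Schedule: | A 0-4 | B 4-8 | C 8-12 | D 12-16 | A 16-19 | B 19-23 | C 23-27 | D 27-31 |
Completion: A=19  B=23  C=27  D=31
Response(C) = first start − arrival = 8 − 1 = 7

7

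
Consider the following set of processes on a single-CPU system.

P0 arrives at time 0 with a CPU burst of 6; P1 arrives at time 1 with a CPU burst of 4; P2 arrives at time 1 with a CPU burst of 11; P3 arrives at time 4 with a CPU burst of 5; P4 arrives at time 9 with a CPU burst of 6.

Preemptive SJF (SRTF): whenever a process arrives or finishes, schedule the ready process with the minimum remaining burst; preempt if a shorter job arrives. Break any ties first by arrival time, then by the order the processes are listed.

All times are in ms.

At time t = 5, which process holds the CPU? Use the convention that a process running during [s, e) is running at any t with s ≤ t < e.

P0

Timeline: | P0 0-1 | P1 1-5 | P0 5-10 | P3 10-15 | P4 15-21 | P2 21-32 |
Completion: P0=10  P1=5  P2=32  P3=15  P4=21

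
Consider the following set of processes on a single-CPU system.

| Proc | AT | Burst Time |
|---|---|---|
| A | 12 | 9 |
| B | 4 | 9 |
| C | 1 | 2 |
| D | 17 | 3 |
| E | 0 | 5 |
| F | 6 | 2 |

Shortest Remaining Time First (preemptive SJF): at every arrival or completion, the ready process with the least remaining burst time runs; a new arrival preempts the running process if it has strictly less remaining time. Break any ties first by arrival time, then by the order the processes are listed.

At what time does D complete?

Schedule: | E 0-1 | C 1-3 | E 3-7 | F 7-9 | B 9-18 | D 18-21 | A 21-30 |
Completion: A=30  B=18  C=3  D=21  E=7  F=9
Turnaround (C−A): A=18  B=14  C=2  D=4  E=7  F=3

21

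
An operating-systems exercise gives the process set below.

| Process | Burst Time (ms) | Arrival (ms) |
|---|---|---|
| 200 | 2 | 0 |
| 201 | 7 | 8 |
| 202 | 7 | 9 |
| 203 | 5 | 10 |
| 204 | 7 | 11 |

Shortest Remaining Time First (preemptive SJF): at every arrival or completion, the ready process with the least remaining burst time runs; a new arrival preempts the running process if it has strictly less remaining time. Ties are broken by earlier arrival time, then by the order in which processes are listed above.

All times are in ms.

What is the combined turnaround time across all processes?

Schedule: | 200 0-2 | idle 2-8 | 201 8-15 | 203 15-20 | 202 20-27 | 204 27-34 |
Completion: 200=2  201=15  202=27  203=20  204=34
Turnaround (C−A): 200=2  201=7  202=18  203=10  204=23
Turnaround = completion − arrival: 200=2, 201=7, 202=18, 203=10, 204=23
Total turnaround = 2 + 7 + 18 + 10 + 23 = 60

60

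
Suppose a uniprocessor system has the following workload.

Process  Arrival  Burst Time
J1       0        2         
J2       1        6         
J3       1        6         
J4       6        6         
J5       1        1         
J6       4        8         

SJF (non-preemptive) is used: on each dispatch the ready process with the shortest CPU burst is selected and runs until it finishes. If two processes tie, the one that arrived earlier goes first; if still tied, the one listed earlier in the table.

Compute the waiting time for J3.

8

Gantt: | J1 0-2 | J5 2-3 | J2 3-9 | J3 9-15 | J4 15-21 | J6 21-29 |
Completion: J1=2  J2=9  J3=15  J4=21  J5=3  J6=29
Turnaround (C−A): J1=2  J2=8  J3=14  J4=15  J5=2  J6=25
Waiting(J3) = turnaround − burst = 14 − 6 = 8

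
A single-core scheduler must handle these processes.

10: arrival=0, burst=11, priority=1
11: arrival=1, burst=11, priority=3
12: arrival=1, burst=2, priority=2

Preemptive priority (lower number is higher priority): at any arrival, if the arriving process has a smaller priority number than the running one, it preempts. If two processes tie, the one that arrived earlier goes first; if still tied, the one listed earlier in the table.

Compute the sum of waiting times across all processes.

22

Schedule: | 10 0-11 | 12 11-13 | 11 13-24 |
Completion: 10=11  11=24  12=13
Turnaround (C−A): 10=11  11=23  12=12
Waiting = turnaround − burst: 10=0, 11=12, 12=10
Total waiting = 0 + 12 + 10 = 22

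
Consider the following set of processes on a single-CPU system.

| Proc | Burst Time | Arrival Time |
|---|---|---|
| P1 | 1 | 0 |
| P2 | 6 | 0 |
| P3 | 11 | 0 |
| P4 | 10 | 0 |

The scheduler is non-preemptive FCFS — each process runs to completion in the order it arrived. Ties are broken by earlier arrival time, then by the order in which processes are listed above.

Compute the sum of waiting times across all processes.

26

Schedule: | P1 0-1 | P2 1-7 | P3 7-18 | P4 18-28 |
Completion: P1=1  P2=7  P3=18  P4=28
Waiting = turnaround − burst: P1=0, P2=1, P3=7, P4=18
Total waiting = 0 + 1 + 7 + 18 = 26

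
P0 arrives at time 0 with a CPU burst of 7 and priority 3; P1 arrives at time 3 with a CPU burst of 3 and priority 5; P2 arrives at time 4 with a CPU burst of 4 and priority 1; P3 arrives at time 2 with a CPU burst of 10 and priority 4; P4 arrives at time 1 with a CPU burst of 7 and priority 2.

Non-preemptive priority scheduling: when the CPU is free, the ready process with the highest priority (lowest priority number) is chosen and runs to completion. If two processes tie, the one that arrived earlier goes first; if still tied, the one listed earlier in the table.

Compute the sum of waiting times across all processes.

54

Schedule: | P0 0-7 | P2 7-11 | P4 11-18 | P3 18-28 | P1 28-31 |
Completion: P0=7  P1=31  P2=11  P3=28  P4=18
Waiting = turnaround − burst: P0=0, P1=25, P2=3, P3=16, P4=10
Total waiting = 0 + 25 + 3 + 16 + 10 = 54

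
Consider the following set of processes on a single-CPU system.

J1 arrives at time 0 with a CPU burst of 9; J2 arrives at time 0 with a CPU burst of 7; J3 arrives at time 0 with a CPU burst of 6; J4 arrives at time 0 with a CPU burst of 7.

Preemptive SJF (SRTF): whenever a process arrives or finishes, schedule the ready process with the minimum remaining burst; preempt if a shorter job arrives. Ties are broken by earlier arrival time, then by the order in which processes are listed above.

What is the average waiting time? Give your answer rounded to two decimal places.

9.75

Gantt: | J3 0-6 | J2 6-13 | J4 13-20 | J1 20-29 |
Completion: J1=29  J2=13  J3=6  J4=20
Waiting times: J1=20, J2=6, J3=0, J4=13
Average waiting = (20+6+0+13) / 4 = 39/4 = 9.75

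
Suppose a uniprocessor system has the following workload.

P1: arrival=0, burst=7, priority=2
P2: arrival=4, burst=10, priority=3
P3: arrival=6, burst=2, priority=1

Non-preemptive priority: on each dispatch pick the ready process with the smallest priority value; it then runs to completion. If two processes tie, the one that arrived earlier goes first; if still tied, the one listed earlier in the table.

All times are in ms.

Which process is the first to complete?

P1

Gantt: | P1 0-7 | P3 7-9 | P2 9-19 |
Completion: P1=7  P2=19  P3=9
Turnaround (C−A): P1=7  P2=15  P3=3
Finish order: P1 → P3 → P2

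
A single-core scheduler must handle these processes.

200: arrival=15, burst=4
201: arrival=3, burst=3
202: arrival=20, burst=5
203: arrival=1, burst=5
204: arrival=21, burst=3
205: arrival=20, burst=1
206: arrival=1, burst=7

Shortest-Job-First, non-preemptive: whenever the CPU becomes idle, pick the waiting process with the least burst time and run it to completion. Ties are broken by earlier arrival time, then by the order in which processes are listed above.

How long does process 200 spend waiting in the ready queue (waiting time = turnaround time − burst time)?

Schedule: | idle 0-1 | 203 1-6 | 201 6-9 | 206 9-16 | 200 16-20 | 205 20-21 | 204 21-24 | 202 24-29 |
Completion: 200=20  201=9  202=29  203=6  204=24  205=21  206=16
Waiting(200) = turnaround − burst = 5 − 4 = 1

1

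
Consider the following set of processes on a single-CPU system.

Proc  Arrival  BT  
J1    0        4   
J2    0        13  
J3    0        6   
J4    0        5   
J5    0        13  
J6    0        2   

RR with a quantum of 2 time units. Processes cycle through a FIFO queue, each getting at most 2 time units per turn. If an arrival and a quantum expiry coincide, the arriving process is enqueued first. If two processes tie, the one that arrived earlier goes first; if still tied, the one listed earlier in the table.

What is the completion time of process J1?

Schedule: | J1 0-2 | J2 2-4 | J3 4-6 | J4 6-8 | J5 8-10 | J6 10-12 | J1 12-14 | J2 14-16 | J3 16-18 | J4 18-20 | J5 20-22 | J2 22-24 | J3 24-26 | J4 26-27 | J5 27-29 | J2 29-31 | J5 31-33 | J2 33-35 | J5 35-37 | J2 37-39 | J5 39-41 | J2 41-42 | J5 42-43 |
Completion: J1=14  J2=42  J3=26  J4=27  J5=43  J6=12
Turnaround (C−A): J1=14  J2=42  J3=26  J4=27  J5=43  J6=12

14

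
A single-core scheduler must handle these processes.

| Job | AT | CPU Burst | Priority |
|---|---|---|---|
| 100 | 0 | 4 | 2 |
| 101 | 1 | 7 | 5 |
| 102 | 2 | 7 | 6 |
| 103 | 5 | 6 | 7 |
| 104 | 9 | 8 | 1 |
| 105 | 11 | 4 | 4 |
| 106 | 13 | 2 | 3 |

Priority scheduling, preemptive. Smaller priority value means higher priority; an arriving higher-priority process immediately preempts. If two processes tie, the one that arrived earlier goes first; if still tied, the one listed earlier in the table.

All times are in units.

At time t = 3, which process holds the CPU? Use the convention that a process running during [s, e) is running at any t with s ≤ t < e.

Timeline: | 100 0-4 | 101 4-9 | 104 9-17 | 106 17-19 | 105 19-23 | 101 23-25 | 102 25-32 | 103 32-38 |
Completion: 100=4  101=25  102=32  103=38  104=17  105=23  106=19
Turnaround (C−A): 100=4  101=24  102=30  103=33  104=8  105=12  106=6

100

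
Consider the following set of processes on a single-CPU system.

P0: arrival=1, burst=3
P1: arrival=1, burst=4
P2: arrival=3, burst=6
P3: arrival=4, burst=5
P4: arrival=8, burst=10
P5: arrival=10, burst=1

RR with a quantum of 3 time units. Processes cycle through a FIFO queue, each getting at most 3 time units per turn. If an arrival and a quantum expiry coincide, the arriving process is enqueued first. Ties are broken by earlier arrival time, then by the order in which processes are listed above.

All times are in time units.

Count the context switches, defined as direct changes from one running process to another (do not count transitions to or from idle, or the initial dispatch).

Timeline: | idle 0-1 | P0 1-4 | P1 4-7 | P2 7-10 | P3 10-13 | P1 13-14 | P4 14-17 | P5 17-18 | P2 18-21 | P3 21-23 | P4 23-30 |
Completion: P0=4  P1=14  P2=21  P3=23  P4=30  P5=18
Turnaround (C−A): P0=3  P1=13  P2=18  P3=19  P4=22  P5=8

9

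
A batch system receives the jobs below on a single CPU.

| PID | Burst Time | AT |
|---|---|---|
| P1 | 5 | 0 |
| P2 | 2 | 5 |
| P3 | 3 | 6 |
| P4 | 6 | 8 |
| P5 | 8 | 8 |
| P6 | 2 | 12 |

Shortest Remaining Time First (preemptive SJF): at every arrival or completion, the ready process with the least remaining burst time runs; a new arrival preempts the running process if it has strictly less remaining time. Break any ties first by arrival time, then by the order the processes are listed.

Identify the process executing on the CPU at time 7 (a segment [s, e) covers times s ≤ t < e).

P3

Gantt: | P1 0-5 | P2 5-7 | P3 7-10 | P4 10-12 | P6 12-14 | P4 14-18 | P5 18-26 |
Completion: P1=5  P2=7  P3=10  P4=18  P5=26  P6=14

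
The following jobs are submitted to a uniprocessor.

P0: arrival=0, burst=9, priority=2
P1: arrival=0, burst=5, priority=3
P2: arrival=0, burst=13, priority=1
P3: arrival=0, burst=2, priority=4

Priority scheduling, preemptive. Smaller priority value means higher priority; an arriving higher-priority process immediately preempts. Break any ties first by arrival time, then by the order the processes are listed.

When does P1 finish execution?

Gantt: | P2 0-13 | P0 13-22 | P1 22-27 | P3 27-29 |
Completion: P0=22  P1=27  P2=13  P3=29

27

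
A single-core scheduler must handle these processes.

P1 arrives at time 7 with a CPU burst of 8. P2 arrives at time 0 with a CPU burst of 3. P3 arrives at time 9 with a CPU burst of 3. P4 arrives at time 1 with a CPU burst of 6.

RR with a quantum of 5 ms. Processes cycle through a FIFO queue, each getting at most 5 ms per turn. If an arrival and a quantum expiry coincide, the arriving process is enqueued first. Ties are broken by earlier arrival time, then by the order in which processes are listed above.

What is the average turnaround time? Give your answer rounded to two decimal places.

9.25

Timeline: | P2 0-3 | P4 3-8 | P1 8-13 | P4 13-14 | P3 14-17 | P1 17-20 |
Completion: P1=20  P2=3  P3=17  P4=14
Turnaround (C−A): P1=13  P2=3  P3=8  P4=13
Turnaround times: P1=13, P2=3, P3=8, P4=13
Average turnaround = (13+3+8+13) / 4 = 37/4 = 9.25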